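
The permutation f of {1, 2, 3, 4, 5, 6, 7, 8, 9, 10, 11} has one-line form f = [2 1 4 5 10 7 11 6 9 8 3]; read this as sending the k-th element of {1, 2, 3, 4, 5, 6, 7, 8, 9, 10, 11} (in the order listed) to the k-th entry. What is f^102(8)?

Tracing 8 → 6 → … returns to 8 after 8 steps, so 8 lies in an 8-cycle (3 4 5 10 8 6 7 11).
On an 8-cycle, f^8 is the identity, so f^102 = f^6 there (102 ≡ 6 mod 8).
Stepping 6 places around the cycle: 8 → 6 → 7 → 11 → 3 → 4 → 5.

5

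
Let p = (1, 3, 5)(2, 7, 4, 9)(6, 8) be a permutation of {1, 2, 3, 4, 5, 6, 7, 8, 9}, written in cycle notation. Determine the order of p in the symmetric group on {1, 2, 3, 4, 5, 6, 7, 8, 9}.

12

The disjoint cycles have lengths 4, 3, 2.
Since disjoint cycles commute, ord(p) = lcm(4, 3, 2) = 12.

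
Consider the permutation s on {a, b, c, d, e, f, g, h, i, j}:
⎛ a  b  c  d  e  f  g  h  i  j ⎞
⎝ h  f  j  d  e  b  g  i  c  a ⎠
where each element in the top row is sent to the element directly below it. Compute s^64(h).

a

Tracing h → i → … returns to h after 5 steps, so h lies in a 5-cycle (a, h, i, c, j).
On a 5-cycle, s^5 is the identity, so s^64 = s^4 there (64 ≡ 4 mod 5).
Stepping 4 places around the cycle: h → i → c → j → a.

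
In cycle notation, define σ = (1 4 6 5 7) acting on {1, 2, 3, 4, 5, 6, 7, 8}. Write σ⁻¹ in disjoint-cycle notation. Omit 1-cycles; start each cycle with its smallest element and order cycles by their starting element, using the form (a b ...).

The inverse reverses each cycle.
After reversing and putting each cycle's least element first, σ⁻¹ = (1 7 5 6 4).

(1 7 5 6 4)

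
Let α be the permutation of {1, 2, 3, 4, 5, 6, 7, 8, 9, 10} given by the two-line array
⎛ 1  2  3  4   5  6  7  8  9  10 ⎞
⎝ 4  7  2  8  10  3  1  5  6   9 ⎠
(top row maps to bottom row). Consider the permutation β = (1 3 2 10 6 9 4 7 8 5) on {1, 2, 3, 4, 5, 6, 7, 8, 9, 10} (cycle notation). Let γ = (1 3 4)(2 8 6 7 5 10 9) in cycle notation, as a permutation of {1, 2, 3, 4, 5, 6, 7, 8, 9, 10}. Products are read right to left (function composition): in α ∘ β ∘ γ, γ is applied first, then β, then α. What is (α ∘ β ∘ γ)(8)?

Apply the permutations in order: γ(8) = 6, then β(6) = 9, then α(9) = 6. So (α ∘ β ∘ γ)(8) = 6.

6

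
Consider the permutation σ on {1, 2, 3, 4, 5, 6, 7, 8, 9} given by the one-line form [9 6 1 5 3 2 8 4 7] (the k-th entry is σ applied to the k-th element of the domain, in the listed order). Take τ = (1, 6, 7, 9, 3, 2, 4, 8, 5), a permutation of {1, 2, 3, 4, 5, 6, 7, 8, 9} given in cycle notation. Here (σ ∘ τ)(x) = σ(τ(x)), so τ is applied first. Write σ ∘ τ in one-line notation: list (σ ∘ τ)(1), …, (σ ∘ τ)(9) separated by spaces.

2 5 6 4 9 8 7 3 1

(σ ∘ τ)(x) = σ(τ(x)). Computing each image: σ(τ(1)) = σ(6) = 2, σ(τ(2)) = σ(4) = 5, σ(τ(3)) = σ(2) = 6, σ(τ(4)) = σ(8) = 4, σ(τ(5)) = σ(1) = 9, σ(τ(6)) = σ(7) = 8, σ(τ(7)) = σ(9) = 7, σ(τ(8)) = σ(5) = 3, σ(τ(9)) = σ(3) = 1.
Hence σ ∘ τ = [2 5 6 4 9 8 7 3 1].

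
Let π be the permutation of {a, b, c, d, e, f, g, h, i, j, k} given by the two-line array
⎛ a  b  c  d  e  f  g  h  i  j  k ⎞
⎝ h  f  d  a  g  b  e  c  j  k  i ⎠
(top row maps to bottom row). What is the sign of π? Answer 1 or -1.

In disjoint-cycle form the cycle lengths are 4, 3, 2, 2.
A cycle of length ℓ contributes ℓ−1 transpositions, so π is a product of 3 + 2 + 1 + 1 = 7 transpositions — odd.

-1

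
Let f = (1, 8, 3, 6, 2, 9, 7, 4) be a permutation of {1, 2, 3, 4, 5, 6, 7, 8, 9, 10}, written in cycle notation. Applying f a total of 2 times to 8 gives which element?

8 lies in the 8-cycle (1, 8, 3, 6, 2, 9, 7, 4).
Stepping 2 places around the cycle: 8 → 3 → 6.

6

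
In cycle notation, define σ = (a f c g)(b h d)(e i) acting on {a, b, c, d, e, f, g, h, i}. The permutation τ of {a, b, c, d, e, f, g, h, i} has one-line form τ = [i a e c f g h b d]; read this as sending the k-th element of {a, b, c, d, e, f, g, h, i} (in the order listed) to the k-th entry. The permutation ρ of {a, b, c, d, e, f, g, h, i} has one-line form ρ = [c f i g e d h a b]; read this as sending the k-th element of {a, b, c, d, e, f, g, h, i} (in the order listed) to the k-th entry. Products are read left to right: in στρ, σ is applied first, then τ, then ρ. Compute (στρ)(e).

g

Chase e: σ(e) = i; τ(i) = d; ρ(d) = g. Hence (στρ)(e) = g.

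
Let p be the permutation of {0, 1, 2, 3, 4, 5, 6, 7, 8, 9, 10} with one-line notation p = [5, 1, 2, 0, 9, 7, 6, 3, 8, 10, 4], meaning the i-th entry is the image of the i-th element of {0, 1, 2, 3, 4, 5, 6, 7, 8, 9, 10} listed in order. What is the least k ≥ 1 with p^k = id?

12

Writing p as disjoint cycles, the cycle lengths are 4, 3, 1, 1, 1, 1.
Since disjoint cycles commute, ord(p) = lcm(4, 3) = 12.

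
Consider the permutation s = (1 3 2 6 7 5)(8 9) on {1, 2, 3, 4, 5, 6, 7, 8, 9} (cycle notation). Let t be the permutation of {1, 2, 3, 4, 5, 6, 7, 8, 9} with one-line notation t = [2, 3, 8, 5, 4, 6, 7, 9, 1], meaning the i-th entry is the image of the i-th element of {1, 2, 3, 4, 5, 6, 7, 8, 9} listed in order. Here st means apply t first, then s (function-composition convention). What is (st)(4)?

1

First apply t: t(4) = 5, then s(5) = 1. Thus (st)(4) = 1.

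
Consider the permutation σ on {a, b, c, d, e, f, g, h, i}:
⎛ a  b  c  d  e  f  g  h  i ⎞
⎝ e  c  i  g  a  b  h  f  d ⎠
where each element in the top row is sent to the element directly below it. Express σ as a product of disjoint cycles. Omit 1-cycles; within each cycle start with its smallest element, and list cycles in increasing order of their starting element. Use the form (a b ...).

(a e)(b c i d g h f)

Start at a and follow images: a → e → a, giving the cycle (a e).
Continuing from each remaining unvisited element yields (a e)(b c i d g h f).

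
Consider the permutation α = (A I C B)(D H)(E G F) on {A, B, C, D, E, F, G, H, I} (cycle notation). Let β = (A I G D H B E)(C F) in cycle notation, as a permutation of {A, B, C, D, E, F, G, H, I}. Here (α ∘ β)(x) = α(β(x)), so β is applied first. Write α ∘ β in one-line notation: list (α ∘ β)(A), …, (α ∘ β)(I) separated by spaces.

C G E D I B H A F

(α ∘ β)(x) = α(β(x)). Computing each image: α(β(A)) = α(I) = C, α(β(B)) = α(E) = G, α(β(C)) = α(F) = E, α(β(D)) = α(H) = D, α(β(E)) = α(A) = I, α(β(F)) = α(C) = B, α(β(G)) = α(D) = H, α(β(H)) = α(B) = A, α(β(I)) = α(G) = F.
Hence α ∘ β = [C G E D I B H A F].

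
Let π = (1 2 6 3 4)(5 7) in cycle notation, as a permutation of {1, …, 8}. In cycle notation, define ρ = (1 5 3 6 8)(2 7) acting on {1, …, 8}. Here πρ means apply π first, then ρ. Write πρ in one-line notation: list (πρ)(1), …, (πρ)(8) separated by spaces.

7 8 4 5 2 6 3 1

Chase each element through π then ρ: 1 → 2 → 7; 2 → 6 → 8; 3 → 4 → 4; 4 → 1 → 5; 5 → 7 → 2; 6 → 3 → 6; 7 → 5 → 3; 8 → 8 → 1.
Collecting the images, πρ = [7 8 4 5 2 6 3 1].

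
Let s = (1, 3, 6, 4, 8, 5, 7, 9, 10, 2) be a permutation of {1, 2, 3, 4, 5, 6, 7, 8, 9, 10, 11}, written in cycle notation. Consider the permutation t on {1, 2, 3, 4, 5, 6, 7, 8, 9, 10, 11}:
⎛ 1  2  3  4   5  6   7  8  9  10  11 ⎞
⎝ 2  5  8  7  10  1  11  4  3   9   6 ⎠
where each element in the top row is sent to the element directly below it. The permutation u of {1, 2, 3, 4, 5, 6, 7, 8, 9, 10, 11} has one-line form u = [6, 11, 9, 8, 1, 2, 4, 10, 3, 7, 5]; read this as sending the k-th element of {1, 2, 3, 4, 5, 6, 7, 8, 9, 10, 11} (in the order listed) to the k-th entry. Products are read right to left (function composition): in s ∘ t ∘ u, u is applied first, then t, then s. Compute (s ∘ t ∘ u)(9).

(s ∘ t ∘ u)(9) = s(t(u(9))). u(9) = 3, then t(3) = 8, then s(8) = 5, so the result is 5.

5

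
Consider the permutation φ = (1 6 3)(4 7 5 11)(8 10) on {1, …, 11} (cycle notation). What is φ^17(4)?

4 lies in the 4-cycle (4 7 5 11).
Since the cycle has length 4, φ^17 acts on it the same as φ^1 (17 mod 4 = 1).
Stepping 1 place around the cycle: 4 → 7.

7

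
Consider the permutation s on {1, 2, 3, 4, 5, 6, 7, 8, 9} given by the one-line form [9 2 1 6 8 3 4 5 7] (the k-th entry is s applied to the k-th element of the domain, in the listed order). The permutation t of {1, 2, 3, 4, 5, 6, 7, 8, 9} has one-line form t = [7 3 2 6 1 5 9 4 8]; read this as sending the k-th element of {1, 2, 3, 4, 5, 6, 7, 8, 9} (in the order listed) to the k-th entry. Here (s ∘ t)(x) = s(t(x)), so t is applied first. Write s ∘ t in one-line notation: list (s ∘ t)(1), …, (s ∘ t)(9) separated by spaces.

4 1 2 3 9 8 7 6 5

For each element, apply t then s: 1 → 7 → 4; 2 → 3 → 1; 3 → 2 → 2; 4 → 6 → 3; 5 → 1 → 9; 6 → 5 → 8; 7 → 9 → 7; 8 → 4 → 6; 9 → 8 → 5.
Collecting the images, s ∘ t = [4 1 2 3 9 8 7 6 5].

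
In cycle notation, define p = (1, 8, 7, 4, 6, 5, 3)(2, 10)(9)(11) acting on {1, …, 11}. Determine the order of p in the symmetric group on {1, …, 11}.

14

The disjoint cycles have lengths 7, 2, 1, 1.
Since disjoint cycles commute, ord(p) = lcm(7, 2) = 14.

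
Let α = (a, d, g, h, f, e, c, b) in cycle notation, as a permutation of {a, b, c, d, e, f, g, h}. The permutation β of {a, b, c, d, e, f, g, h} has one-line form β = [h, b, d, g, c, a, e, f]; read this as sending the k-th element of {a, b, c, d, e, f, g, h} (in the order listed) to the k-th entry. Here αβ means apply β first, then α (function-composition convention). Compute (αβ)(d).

First apply β: β(d) = g, then α(g) = h. Thus (αβ)(d) = h.

h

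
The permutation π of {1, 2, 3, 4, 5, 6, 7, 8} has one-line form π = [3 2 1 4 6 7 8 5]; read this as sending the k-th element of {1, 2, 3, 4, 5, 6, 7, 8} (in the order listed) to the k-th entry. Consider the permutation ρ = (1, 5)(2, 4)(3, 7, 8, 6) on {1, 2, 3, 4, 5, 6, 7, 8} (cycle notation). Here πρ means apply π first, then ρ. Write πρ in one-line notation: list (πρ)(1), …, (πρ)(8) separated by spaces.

(πρ)(x) = ρ(π(x)). Computing each image: ρ(π(1)) = ρ(3) = 7, ρ(π(2)) = ρ(2) = 4, ρ(π(3)) = ρ(1) = 5, ρ(π(4)) = ρ(4) = 2, ρ(π(5)) = ρ(6) = 3, ρ(π(6)) = ρ(7) = 8, ρ(π(7)) = ρ(8) = 6, ρ(π(8)) = ρ(5) = 1.
Hence πρ = [7 4 5 2 3 8 6 1].

7 4 5 2 3 8 6 1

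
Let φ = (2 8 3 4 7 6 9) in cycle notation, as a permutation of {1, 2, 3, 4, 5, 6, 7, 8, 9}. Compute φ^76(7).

7 lies in the 7-cycle (2 8 3 4 7 6 9).
Since the cycle has length 7, φ^76 acts on it the same as φ^6 (76 mod 7 = 6).
Advancing 6 steps from 7: 7 → 6 → 9 → 2 → 8 → 3 → 4.

4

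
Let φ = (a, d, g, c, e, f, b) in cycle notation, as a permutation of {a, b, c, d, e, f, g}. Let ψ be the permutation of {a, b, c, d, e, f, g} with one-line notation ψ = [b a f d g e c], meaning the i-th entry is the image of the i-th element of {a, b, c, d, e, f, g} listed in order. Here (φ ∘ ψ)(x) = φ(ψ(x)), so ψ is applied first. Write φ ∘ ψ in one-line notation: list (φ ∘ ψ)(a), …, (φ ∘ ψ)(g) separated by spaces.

(φ ∘ ψ)(x) = φ(ψ(x)). Computing each image: φ(ψ(a)) = φ(b) = a, φ(ψ(b)) = φ(a) = d, φ(ψ(c)) = φ(f) = b, φ(ψ(d)) = φ(d) = g, φ(ψ(e)) = φ(g) = c, φ(ψ(f)) = φ(e) = f, φ(ψ(g)) = φ(c) = e.
Hence φ ∘ ψ = [a d b g c f e].

a d b g c f e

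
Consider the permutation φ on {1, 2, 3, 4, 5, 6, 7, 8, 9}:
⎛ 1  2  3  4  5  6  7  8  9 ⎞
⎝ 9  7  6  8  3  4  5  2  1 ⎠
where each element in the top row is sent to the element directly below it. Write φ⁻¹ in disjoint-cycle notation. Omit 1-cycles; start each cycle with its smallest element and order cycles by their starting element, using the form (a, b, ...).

(1, 9)(2, 8, 4, 6, 3, 5, 7)

First write φ in disjoint cycles: (1, 9)(2, 7, 5, 3, 6, 4, 8).
Reversing each cycle (and rotating so the smallest element leads) gives φ⁻¹ = (1, 9)(2, 8, 4, 6, 3, 5, 7).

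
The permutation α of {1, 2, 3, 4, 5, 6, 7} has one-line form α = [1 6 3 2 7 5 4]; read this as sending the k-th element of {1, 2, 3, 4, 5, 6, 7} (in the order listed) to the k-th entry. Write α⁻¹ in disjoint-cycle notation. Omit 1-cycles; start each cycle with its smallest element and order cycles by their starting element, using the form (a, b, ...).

The cycle decomposition of α is (2, 6, 5, 7, 4).
Reversing each cycle (and rotating so the smallest element leads) gives α⁻¹ = (2, 4, 7, 5, 6).

(2, 4, 7, 5, 6)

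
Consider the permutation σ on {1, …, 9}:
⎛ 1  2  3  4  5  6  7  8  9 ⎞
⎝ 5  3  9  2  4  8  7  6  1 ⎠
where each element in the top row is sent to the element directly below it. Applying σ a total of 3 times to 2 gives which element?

1

Tracing 2 → 3 → … returns to 2 after 6 steps, so 2 lies in a 6-cycle (1 5 4 2 3 9).
Stepping 3 places around the cycle: 2 → 3 → 9 → 1.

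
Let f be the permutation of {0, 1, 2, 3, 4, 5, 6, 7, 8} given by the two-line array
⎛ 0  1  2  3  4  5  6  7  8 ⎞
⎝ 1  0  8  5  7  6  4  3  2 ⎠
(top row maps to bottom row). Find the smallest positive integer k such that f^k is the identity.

10

The disjoint-cycle form of f has cycle lengths 5, 2, 2.
The order of f is the least common multiple of its cycle lengths: lcm(5, 2, 2) = 10.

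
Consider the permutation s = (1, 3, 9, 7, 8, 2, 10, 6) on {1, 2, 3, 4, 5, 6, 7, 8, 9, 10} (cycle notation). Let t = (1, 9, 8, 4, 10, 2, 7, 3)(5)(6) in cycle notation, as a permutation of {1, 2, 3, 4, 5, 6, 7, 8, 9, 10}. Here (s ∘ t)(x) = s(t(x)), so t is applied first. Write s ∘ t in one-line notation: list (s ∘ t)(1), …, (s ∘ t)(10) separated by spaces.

(s ∘ t)(x) = s(t(x)). Computing each image: s(t(1)) = s(9) = 7, s(t(2)) = s(7) = 8, s(t(3)) = s(1) = 3, s(t(4)) = s(10) = 6, s(t(5)) = s(5) = 5, s(t(6)) = s(6) = 1, s(t(7)) = s(3) = 9, s(t(8)) = s(4) = 4, s(t(9)) = s(8) = 2, s(t(10)) = s(2) = 10.
Hence s ∘ t = [7 8 3 6 5 1 9 4 2 10].

7 8 3 6 5 1 9 4 2 10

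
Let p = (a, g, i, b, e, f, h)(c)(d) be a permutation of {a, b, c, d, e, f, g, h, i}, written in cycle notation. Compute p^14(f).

f

f lies in the 7-cycle (a, g, i, b, e, f, h).
Powers repeat with period 7 on this cycle, and 14 mod 7 = 0, so p^14(f) = p^0(f).
So p^14(f) = f.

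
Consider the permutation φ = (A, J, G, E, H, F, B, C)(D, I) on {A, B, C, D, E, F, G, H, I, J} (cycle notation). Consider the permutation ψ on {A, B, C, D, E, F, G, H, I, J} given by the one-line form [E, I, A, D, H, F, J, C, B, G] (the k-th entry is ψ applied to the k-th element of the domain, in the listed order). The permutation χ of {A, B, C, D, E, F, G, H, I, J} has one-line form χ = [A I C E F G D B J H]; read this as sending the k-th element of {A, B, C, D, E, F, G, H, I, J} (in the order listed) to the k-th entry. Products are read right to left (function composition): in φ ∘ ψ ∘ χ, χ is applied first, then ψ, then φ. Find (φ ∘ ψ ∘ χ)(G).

I

(φ ∘ ψ ∘ χ)(G) = φ(ψ(χ(G))). χ(G) = D, then ψ(D) = D, then φ(D) = I, so the result is I.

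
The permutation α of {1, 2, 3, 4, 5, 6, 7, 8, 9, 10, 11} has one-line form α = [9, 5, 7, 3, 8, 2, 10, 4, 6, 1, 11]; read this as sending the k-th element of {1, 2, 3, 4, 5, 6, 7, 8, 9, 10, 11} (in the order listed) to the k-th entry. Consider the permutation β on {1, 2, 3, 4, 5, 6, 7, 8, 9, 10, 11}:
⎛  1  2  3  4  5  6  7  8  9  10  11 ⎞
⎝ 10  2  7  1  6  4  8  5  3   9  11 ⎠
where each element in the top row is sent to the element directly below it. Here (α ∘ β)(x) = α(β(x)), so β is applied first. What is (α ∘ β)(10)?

6

(α ∘ β)(10) = α(β(10)). β(10) = 9, then α(9) = 6. So (α ∘ β)(10) = 6.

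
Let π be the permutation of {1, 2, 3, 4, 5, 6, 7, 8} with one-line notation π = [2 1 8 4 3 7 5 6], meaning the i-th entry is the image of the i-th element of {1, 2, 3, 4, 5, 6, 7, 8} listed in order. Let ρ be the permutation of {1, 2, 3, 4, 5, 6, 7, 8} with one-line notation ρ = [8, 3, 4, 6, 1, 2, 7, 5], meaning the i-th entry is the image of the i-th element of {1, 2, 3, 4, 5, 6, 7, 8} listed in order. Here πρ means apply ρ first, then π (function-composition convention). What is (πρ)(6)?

ρ(6) = 2, then π(2) = 1; composing gives (πρ)(6) = 1.

1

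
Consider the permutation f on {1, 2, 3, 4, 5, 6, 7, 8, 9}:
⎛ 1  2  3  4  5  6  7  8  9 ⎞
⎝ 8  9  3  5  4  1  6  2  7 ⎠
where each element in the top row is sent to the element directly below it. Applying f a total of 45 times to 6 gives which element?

Tracing 6 → 1 → … returns to 6 after 6 steps, so 6 lies in a 6-cycle (1, 8, 2, 9, 7, 6).
Powers repeat with period 6 on this cycle, and 45 mod 6 = 3, so f^45(6) = f^3(6).
Stepping 3 places around the cycle: 6 → 1 → 8 → 2.

2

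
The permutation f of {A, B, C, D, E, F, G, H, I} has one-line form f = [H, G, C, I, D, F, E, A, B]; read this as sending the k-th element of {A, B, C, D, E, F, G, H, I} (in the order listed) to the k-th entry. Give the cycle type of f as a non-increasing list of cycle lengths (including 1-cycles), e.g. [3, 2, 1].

[5, 2, 1, 1]

The disjoint cycles are (A, H)(B, G, E, D, I)(C)(F), with lengths 5, 2, 1, 1 in non-increasing order.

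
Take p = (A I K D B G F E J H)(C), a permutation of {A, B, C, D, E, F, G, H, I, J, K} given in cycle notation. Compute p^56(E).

D

E lies in the 10-cycle (A I K D B G F E J H).
On a 10-cycle, p^10 is the identity, so p^56 = p^6 there (56 ≡ 6 mod 10).
Stepping 6 places around the cycle: E → J → H → A → I → K → D.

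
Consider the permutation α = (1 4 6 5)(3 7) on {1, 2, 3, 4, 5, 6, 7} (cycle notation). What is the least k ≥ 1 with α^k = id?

The cycle type of α is (4, 2, 1).
The order is lcm(4, 2) = 4.

4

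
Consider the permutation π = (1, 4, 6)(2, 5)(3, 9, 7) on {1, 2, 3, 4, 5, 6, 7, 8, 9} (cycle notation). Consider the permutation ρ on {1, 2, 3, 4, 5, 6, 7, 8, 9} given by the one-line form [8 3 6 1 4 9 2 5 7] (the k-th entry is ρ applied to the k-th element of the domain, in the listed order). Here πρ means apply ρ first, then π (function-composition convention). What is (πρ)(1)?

8

ρ(1) = 8, then π(8) = 8; composing gives (πρ)(1) = 8.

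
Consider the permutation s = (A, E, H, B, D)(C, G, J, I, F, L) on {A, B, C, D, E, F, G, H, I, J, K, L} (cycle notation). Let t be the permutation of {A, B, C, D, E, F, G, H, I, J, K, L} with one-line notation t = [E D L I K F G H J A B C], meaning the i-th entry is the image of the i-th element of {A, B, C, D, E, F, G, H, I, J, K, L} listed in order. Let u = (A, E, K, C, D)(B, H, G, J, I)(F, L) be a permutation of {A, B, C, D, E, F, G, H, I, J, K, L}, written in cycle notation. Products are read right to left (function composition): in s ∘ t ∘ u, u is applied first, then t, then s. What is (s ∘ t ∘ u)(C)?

F

Chase C: u(C) = D; t(D) = I; s(I) = F. Hence (s ∘ t ∘ u)(C) = F.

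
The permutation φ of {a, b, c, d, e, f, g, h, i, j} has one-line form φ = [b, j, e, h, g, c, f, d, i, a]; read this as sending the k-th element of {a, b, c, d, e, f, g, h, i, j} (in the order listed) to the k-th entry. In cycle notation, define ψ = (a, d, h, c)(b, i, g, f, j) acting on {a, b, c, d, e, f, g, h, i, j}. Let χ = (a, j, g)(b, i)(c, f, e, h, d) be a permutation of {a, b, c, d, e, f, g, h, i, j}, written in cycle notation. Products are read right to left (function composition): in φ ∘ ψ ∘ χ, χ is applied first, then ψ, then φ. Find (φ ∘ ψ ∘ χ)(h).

Chase h: χ(h) = d; ψ(d) = h; φ(h) = d. Hence (φ ∘ ψ ∘ χ)(h) = d.

d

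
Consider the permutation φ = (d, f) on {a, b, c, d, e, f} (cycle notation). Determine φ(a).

a

a does not appear in any cycle of φ, so it is a fixed point: φ(a) = a.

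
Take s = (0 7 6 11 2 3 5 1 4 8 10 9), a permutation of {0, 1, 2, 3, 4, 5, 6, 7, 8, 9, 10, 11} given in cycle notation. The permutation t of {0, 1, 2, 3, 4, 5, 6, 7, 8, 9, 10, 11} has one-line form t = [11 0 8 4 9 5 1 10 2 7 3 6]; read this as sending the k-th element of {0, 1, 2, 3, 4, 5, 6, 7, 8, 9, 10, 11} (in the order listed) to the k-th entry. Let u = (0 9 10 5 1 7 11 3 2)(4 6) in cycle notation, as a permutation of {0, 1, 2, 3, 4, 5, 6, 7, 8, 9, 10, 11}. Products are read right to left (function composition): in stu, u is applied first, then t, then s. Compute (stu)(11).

(stu)(11) = s(t(u(11))). u(11) = 3, then t(3) = 4, then s(4) = 8, so the result is 8.

8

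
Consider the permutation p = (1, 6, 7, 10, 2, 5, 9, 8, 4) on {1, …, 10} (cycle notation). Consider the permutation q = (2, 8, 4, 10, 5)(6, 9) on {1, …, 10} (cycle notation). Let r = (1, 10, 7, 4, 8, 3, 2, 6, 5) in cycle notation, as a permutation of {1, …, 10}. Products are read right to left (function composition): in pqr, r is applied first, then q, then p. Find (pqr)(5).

Apply the permutations in order: r(5) = 1, then q(1) = 1, then p(1) = 6. So (pqr)(5) = 6.

6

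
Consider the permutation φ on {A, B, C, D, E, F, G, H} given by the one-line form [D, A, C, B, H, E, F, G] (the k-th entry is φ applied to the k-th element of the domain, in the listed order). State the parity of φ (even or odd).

odd

In disjoint-cycle form the cycle lengths are 4, 3, 1.
A cycle of length ℓ contributes ℓ−1 transpositions, so φ is a product of 3 + 2 = 5 transpositions — odd.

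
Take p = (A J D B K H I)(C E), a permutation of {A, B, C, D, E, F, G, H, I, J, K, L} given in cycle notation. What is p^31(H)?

H lies in the 7-cycle (A J D B K H I).
On a 7-cycle, p^7 is the identity, so p^31 = p^3 there (31 ≡ 3 mod 7).
Advancing 3 steps from H: H → I → A → J.

J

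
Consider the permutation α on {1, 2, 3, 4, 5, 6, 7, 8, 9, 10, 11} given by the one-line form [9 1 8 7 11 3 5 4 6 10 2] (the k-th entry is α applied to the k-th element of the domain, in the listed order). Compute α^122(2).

Tracing 2 → 1 → … returns to 2 after 10 steps, so 2 lies in a 10-cycle (1 9 6 3 8 4 7 5 11 2).
Since the cycle has length 10, α^122 acts on it the same as α^2 (122 mod 10 = 2).
Advancing 2 steps from 2: 2 → 1 → 9.

9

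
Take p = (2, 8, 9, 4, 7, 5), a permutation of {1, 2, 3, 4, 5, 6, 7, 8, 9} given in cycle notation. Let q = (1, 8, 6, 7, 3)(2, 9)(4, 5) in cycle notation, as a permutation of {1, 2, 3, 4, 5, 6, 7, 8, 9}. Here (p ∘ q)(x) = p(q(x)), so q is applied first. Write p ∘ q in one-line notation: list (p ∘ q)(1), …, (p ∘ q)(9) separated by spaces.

9 4 1 2 7 5 3 6 8

(p ∘ q)(x) = p(q(x)). Computing each image: p(q(1)) = p(8) = 9, p(q(2)) = p(9) = 4, p(q(3)) = p(1) = 1, p(q(4)) = p(5) = 2, p(q(5)) = p(4) = 7, p(q(6)) = p(7) = 5, p(q(7)) = p(3) = 3, p(q(8)) = p(6) = 6, p(q(9)) = p(2) = 8.
Hence p ∘ q = [9 4 1 2 7 5 3 6 8].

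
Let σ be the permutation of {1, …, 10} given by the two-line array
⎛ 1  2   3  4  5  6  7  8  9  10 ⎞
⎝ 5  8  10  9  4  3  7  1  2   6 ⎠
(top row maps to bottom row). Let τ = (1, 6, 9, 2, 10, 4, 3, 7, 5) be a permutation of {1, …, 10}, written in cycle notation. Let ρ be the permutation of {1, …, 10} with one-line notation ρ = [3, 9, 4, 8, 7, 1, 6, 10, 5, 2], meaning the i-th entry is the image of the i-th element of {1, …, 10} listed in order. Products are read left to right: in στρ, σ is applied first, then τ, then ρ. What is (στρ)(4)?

9

Apply the permutations in order: σ(4) = 9, then τ(9) = 2, then ρ(2) = 9. So (στρ)(4) = 9.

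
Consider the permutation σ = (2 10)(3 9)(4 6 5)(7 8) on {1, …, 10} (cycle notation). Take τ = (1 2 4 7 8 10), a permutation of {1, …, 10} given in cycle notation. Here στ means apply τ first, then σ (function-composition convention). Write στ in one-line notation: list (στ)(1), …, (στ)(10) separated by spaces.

Chase each element through τ then σ: 1 → 2 → 10; 2 → 4 → 6; 3 → 3 → 9; 4 → 7 → 8; 5 → 5 → 4; 6 → 6 → 5; 7 → 8 → 7; 8 → 10 → 2; 9 → 9 → 3; 10 → 1 → 1.
So στ in one-line form is 10 6 9 8 4 5 7 2 3 1.

10 6 9 8 4 5 7 2 3 1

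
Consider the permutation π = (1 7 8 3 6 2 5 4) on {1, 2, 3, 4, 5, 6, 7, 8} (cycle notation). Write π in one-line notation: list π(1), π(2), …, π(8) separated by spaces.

Each element maps to the next entry in its cycle (wrapping to the front): 1↦7, 2↦5, 3↦6, 4↦1, 5↦4, 6↦2, 7↦8, 8↦3.
So the one-line form is 7 5 6 1 4 2 8 3.

7 5 6 1 4 2 8 3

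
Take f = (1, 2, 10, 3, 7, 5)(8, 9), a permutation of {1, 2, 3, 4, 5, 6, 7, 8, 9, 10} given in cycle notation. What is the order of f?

The disjoint cycles have lengths 6, 2, 1, 1.
Since disjoint cycles commute, ord(f) = lcm(6, 2) = 6.

6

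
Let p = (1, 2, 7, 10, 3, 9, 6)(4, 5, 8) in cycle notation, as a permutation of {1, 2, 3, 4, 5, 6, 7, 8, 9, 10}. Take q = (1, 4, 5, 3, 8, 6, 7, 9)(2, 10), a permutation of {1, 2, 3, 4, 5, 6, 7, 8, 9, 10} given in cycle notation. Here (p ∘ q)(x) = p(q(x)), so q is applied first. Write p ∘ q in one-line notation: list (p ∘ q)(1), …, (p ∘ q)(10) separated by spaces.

5 3 4 8 9 10 6 1 2 7

Chase each element through q then p: 1 → 4 → 5; 2 → 10 → 3; 3 → 8 → 4; 4 → 5 → 8; 5 → 3 → 9; 6 → 7 → 10; 7 → 9 → 6; 8 → 6 → 1; 9 → 1 → 2; 10 → 2 → 7.
So p ∘ q in one-line form is 5 3 4 8 9 10 6 1 2 7.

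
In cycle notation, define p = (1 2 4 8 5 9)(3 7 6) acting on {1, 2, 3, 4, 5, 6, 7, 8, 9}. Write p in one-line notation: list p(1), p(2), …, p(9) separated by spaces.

Image by image: 1↦2, 2↦4, 3↦7, 4↦8, 5↦9, 6↦3, 7↦6, 8↦5, 9↦1.
So the one-line form is 2 4 7 8 9 3 6 5 1.

2 4 7 8 9 3 6 5 1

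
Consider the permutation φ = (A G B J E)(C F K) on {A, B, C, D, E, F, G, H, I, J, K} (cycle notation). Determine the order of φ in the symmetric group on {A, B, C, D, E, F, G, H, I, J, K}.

15

The disjoint cycles have lengths 5, 3, 1, 1, 1.
The order is lcm(5, 3) = 15.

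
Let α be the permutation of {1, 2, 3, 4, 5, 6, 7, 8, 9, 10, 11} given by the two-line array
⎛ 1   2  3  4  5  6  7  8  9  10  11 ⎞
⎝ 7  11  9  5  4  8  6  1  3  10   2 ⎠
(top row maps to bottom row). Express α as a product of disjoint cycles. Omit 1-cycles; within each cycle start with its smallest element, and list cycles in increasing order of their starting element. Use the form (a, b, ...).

(1, 7, 6, 8)(2, 11)(3, 9)(4, 5)

Start at 1 and follow images: 1 → 7 → 6 → 8 → 1, giving the cycle (1, 7, 6, 8).
Continuing from each remaining unvisited element yields (1, 7, 6, 8)(2, 11)(3, 9)(4, 5).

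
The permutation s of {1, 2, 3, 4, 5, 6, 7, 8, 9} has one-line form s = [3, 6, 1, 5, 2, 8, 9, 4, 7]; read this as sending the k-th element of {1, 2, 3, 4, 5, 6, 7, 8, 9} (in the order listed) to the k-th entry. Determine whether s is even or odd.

In disjoint-cycle form the cycle lengths are 5, 2, 2.
A cycle of length ℓ contributes ℓ−1 transpositions, so s is a product of 4 + 1 + 1 = 6 transpositions — even.

even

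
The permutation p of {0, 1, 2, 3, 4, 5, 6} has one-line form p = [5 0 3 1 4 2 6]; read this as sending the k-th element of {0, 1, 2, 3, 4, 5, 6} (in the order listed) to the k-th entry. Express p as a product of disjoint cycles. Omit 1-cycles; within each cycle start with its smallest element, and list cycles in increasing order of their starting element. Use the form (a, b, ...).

(0, 5, 2, 3, 1)

Iterating p from 0 gives 0 → 5 → 2 → 3 → 1 → 0; that is the 5-cycle (0, 5, 2, 3, 1).
Repeating from the next unused element and collecting all non-trivial cycles gives (0, 5, 2, 3, 1).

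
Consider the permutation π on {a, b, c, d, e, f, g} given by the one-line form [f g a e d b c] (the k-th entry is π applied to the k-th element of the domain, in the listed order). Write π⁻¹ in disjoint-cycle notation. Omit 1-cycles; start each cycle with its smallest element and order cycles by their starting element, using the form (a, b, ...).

The cycle decomposition of π is (a, f, b, g, c)(d, e).
The inverse reverses every cycle; in canonical form, π⁻¹ = (a, c, g, b, f)(d, e).

(a, c, g, b, f)(d, e)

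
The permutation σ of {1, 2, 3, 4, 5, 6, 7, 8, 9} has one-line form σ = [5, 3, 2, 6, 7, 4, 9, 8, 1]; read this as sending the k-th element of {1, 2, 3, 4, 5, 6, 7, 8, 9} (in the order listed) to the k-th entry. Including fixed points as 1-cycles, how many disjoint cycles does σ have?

4

The cycle decomposition is (1, 5, 7, 9)(2, 3)(4, 6)(8), which has 4 cycles (counting 1-cycles).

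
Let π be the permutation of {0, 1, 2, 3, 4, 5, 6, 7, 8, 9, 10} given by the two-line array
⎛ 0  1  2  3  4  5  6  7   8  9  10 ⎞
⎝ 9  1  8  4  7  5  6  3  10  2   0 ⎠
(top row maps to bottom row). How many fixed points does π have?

The fixed points (elements with π(x) = x) are {1, 5, 6}, so there are 3.

3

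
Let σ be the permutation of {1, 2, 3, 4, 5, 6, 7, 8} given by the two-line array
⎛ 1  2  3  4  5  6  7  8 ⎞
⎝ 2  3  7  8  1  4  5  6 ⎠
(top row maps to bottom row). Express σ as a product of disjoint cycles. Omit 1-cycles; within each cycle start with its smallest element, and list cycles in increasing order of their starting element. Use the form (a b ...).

(1 2 3 7 5)(4 8 6)

From 1: 1 → 2 → 3 → 7 → 5 → 1, closing the cycle (1 2 3 7 5).
Repeating from the next unused element and collecting all non-trivial cycles gives (1 2 3 7 5)(4 8 6).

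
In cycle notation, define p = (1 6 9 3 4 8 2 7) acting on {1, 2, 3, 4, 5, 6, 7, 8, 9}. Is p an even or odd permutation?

odd

The cycle lengths are 8, 1.
A cycle is odd iff its length is even; p has 1 even-length cycle, so sgn(p) = (−1)^1 and p is odd.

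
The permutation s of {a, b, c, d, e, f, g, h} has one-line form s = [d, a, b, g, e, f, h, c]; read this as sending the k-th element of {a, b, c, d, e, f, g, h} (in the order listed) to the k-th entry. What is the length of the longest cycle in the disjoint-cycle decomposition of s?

Decomposing into disjoint cycles gives (a d g h c b); the longest has length 6.

6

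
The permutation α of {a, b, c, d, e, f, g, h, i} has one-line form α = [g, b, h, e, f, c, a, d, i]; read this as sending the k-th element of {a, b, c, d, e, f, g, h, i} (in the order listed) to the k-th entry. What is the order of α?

10

Decomposing into disjoint cycles gives cycle lengths 5, 2, 1, 1.
The order of α is the least common multiple of its cycle lengths: lcm(5, 2) = 10.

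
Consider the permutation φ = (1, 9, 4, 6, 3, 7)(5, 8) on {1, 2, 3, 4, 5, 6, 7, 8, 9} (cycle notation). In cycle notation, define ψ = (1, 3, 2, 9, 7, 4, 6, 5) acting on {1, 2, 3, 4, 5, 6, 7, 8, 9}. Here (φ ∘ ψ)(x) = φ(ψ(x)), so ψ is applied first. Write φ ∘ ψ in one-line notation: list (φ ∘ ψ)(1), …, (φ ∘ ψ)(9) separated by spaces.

7 4 2 3 9 8 6 5 1

Chase each element through ψ then φ: 1 → 3 → 7; 2 → 9 → 4; 3 → 2 → 2; 4 → 6 → 3; 5 → 1 → 9; 6 → 5 → 8; 7 → 4 → 6; 8 → 8 → 5; 9 → 7 → 1.
Collecting the images, φ ∘ ψ = [7 4 2 3 9 8 6 5 1].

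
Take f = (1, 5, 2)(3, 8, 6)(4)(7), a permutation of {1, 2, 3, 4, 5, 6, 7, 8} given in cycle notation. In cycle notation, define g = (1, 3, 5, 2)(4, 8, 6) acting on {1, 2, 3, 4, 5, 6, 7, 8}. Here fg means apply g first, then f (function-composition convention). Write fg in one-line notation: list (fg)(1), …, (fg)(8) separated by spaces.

8 5 2 6 1 4 7 3

(fg)(x) = f(g(x)). Computing each image: f(g(1)) = f(3) = 8, f(g(2)) = f(1) = 5, f(g(3)) = f(5) = 2, f(g(4)) = f(8) = 6, f(g(5)) = f(2) = 1, f(g(6)) = f(4) = 4, f(g(7)) = f(7) = 7, f(g(8)) = f(6) = 3.
Hence fg = [8 5 2 6 1 4 7 3].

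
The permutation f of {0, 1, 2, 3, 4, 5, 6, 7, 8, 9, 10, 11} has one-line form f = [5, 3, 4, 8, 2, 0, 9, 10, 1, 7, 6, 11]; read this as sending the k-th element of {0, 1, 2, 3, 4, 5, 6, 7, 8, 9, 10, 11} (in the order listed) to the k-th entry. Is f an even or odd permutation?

In disjoint-cycle form the cycle lengths are 4, 3, 2, 2, 1.
A cycle is odd iff its length is even; f has 3 even-length cycles, so sgn(f) = (−1)^3 and f is odd.

odd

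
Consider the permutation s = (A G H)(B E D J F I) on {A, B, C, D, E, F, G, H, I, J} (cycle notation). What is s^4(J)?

E

J lies in the 6-cycle (B E D J F I).
Advancing 4 steps from J: J → F → I → B → E.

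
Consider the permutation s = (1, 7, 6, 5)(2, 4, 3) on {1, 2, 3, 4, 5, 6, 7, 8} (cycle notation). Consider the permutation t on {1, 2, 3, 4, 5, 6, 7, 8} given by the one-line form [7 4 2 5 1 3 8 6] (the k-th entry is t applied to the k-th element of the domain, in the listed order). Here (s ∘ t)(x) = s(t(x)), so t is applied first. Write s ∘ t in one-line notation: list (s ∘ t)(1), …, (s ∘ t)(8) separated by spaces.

6 3 4 1 7 2 8 5

(s ∘ t)(x) = s(t(x)). Computing each image: s(t(1)) = s(7) = 6, s(t(2)) = s(4) = 3, s(t(3)) = s(2) = 4, s(t(4)) = s(5) = 1, s(t(5)) = s(1) = 7, s(t(6)) = s(3) = 2, s(t(7)) = s(8) = 8, s(t(8)) = s(6) = 5.
Hence s ∘ t = [6 3 4 1 7 2 8 5].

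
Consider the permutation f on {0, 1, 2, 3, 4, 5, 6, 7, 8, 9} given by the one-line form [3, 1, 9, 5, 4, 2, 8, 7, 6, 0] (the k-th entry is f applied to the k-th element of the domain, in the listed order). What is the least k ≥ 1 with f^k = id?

Decomposing into disjoint cycles gives cycle lengths 5, 2, 1, 1, 1.
Since disjoint cycles commute, ord(f) = lcm(5, 2) = 10.

10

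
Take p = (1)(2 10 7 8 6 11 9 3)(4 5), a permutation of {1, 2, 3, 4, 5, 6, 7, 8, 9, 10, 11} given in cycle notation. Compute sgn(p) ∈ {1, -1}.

1

The cycle lengths are 8, 2, 1.
A cycle is odd iff its length is even; p has 2 even-length cycles, so sgn(p) = (−1)^2 and p is even.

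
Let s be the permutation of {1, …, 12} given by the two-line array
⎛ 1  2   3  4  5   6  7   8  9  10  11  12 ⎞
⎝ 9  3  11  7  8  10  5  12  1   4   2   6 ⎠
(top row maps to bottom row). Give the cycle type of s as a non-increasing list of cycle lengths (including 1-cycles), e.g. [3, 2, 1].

[7, 3, 2]

The disjoint cycles are (1 9)(2 3 11)(4 7 5 8 12 6 10), with lengths 7, 3, 2 in non-increasing order.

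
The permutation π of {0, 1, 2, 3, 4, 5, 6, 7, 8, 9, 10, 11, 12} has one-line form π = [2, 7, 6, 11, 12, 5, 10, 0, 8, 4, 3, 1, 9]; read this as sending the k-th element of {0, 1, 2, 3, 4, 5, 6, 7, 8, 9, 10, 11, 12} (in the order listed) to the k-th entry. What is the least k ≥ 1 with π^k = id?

24

The disjoint-cycle form of π has cycle lengths 8, 3, 1, 1.
The order is lcm(8, 3) = 24.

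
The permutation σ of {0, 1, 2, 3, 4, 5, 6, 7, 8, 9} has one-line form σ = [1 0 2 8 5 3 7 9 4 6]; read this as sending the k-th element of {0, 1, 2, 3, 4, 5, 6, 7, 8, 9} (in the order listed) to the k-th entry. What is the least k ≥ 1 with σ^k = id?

12

Writing σ as disjoint cycles, the cycle lengths are 4, 3, 2, 1.
The order is lcm(4, 3, 2) = 12.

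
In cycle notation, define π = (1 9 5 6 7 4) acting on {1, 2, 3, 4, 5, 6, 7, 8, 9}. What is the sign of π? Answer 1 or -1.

-1

The cycle lengths are 6, 1, 1, 1.
A cycle of length ℓ contributes ℓ−1 transpositions, so π is a product of 5 transpositions — odd.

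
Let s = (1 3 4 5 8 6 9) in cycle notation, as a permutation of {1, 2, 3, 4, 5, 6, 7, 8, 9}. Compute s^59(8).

8 lies in the 7-cycle (1 3 4 5 8 6 9).
Powers repeat with period 7 on this cycle, and 59 mod 7 = 3, so s^59(8) = s^3(8).
Advancing 3 steps from 8: 8 → 6 → 9 → 1.

1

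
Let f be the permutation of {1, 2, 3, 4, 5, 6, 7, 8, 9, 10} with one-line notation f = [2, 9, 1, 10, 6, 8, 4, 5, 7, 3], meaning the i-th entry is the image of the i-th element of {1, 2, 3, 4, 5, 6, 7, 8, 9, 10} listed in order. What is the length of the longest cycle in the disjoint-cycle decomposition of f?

Decomposing into disjoint cycles gives (1 2 9 7 4 10 3)(5 6 8); the longest has length 7.

7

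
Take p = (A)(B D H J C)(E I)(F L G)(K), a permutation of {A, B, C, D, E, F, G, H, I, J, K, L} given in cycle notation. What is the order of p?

30

The disjoint cycles have lengths 5, 3, 2, 1, 1.
The order is lcm(5, 3, 2) = 30.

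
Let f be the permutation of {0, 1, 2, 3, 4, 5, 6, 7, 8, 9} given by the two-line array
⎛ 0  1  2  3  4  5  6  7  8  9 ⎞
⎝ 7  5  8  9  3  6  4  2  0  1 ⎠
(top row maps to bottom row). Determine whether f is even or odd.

even

In disjoint-cycle form the cycle lengths are 6, 4.
A cycle of length ℓ contributes ℓ−1 transpositions, so f is a product of 5 + 3 = 8 transpositions — even.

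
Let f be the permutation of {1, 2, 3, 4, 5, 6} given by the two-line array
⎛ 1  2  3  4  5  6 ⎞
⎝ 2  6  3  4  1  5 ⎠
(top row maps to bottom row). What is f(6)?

5

The entry below 6 in the array is 5, so f(6) = 5.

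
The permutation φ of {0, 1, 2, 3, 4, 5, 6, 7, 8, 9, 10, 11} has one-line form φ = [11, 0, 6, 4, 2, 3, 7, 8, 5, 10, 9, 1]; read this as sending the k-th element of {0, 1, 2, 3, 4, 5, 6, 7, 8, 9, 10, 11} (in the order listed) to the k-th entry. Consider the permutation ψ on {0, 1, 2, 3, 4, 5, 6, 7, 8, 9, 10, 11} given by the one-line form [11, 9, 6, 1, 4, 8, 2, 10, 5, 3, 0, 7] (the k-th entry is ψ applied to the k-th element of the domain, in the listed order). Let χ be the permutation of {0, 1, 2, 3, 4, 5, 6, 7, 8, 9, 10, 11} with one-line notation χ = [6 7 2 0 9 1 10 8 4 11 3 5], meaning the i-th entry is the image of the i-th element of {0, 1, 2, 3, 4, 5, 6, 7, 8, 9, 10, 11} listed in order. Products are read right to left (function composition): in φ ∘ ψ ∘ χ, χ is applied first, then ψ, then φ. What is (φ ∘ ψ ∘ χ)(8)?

2

Apply the permutations in order: χ(8) = 4, then ψ(4) = 4, then φ(4) = 2. So (φ ∘ ψ ∘ χ)(8) = 2.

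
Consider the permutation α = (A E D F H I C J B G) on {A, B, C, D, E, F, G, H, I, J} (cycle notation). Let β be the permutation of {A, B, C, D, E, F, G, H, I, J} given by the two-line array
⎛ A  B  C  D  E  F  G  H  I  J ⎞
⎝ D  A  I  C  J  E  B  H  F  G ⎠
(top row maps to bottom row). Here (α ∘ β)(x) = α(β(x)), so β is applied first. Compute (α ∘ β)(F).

First apply β: β(F) = E, then α(E) = D. Thus (α ∘ β)(F) = D.

D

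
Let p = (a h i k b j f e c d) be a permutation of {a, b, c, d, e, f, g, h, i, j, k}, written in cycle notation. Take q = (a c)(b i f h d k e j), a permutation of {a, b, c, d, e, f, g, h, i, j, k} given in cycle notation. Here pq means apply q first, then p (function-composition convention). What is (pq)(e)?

f

(pq)(e) = p(q(e)). q(e) = j, then p(j) = f. So (pq)(e) = f.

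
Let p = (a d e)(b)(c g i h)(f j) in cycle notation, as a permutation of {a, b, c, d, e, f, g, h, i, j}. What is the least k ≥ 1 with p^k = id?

12

The disjoint cycles have lengths 4, 3, 2, 1.
Since disjoint cycles commute, ord(p) = lcm(4, 3, 2) = 12.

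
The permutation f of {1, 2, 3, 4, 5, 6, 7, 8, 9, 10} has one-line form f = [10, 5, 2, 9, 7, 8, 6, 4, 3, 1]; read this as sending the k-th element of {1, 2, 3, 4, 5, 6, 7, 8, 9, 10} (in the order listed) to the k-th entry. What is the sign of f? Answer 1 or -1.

1

In disjoint-cycle form the cycle lengths are 8, 2.
A cycle of length ℓ contributes ℓ−1 transpositions, so f is a product of 7 + 1 = 8 transpositions — even.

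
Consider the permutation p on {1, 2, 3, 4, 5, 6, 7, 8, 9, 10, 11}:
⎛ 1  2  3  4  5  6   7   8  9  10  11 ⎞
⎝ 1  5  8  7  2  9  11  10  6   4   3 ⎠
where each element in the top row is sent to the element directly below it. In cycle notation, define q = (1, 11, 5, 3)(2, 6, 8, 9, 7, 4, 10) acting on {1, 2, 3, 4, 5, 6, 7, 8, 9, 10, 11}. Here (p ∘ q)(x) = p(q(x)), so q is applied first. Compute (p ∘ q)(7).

7

(p ∘ q)(7) = p(q(7)). q(7) = 4, then p(4) = 7. So (p ∘ q)(7) = 7.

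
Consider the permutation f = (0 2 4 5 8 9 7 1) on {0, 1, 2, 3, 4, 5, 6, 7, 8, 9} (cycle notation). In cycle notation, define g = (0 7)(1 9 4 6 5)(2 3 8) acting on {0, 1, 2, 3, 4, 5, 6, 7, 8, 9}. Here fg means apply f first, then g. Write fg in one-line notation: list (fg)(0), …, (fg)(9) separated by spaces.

For each element, apply f then g: 0 → 2 → 3; 1 → 0 → 7; 2 → 4 → 6; 3 → 3 → 8; 4 → 5 → 1; 5 → 8 → 2; 6 → 6 → 5; 7 → 1 → 9; 8 → 9 → 4; 9 → 7 → 0.
Collecting the images, fg = [3 7 6 8 1 2 5 9 4 0].

3 7 6 8 1 2 5 9 4 0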